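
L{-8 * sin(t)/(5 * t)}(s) -8 * atan(1/s)/5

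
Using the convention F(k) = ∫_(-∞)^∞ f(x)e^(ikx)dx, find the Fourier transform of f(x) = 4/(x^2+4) 2*pi*exp(-2*Abs(k))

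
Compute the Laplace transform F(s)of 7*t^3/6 7/s^4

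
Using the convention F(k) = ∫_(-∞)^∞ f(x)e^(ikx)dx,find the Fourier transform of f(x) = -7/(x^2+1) -7*pi*exp(-Abs(k))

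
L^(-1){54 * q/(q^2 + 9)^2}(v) 9 * v * sin(3 * v)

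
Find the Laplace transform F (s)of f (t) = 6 6/s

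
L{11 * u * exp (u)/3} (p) 11/ (3 * (p - 1)^2)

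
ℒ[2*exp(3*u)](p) 2/(p - 3)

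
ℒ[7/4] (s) 7/(4 * s)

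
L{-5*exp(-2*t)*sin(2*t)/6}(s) -5/(3*(s + 2)^2 + 12)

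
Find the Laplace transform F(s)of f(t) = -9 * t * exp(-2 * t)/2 -9/(2 * (s + 2)^2)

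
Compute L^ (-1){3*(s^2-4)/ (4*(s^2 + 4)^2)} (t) 3*t*cos (2*t)/4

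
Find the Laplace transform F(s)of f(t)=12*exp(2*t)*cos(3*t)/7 12*(s - 2)/(7*((s - 2)^2 + 9))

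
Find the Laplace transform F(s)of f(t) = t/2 1/(2 * s^2)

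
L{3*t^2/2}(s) 3/s^3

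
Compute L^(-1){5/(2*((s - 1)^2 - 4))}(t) 5*exp(t)*sinh(2*t)/4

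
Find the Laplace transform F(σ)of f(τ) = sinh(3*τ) 3/(σ^2-9)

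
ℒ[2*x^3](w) 12/w^4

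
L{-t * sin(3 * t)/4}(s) -3 * s/(2 * (s^2 + 9)^2)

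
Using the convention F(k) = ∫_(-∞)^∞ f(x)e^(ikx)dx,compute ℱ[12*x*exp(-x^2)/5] 6*I*sqrt(pi)*k*exp(-k^2/4)/5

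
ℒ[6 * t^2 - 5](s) 12/s^3 - 5/s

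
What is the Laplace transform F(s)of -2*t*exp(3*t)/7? -2/(7*(s - 3)^2)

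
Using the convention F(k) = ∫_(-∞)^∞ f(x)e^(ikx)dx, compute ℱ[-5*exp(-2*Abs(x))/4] -5/(k^2 + 4)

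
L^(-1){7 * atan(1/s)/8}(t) 7 * sin(t)/(8 * t)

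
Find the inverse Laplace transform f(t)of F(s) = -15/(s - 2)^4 -5 * t^3 * exp(2 * t)/2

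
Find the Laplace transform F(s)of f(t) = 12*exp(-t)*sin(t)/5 12/(5*((s + 1)^2 + 1))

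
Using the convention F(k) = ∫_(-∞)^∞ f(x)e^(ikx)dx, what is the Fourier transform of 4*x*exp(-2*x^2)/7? sqrt(2)*I*sqrt(pi)*k*exp(-k^2/8)/14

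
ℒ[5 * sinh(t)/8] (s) 5/(8 * (s^2 - 1))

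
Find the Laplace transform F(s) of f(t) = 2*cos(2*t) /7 2*s/(7*(s^2 + 4) ) 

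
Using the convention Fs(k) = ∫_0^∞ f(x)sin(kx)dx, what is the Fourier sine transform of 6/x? 3*pi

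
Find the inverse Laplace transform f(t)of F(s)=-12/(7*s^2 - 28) -6*sinh(2*t)/7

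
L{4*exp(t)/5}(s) 4/(5*(s - 1))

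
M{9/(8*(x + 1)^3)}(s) 9*pi*(s - 2)*(s - 1)/(16*sin(pi*s))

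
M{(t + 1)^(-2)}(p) (-pi*p + pi)/sin(pi*p)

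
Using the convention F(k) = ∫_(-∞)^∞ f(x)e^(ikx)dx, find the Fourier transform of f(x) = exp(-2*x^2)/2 sqrt(2)*sqrt(pi)*exp(-k^2/8)/4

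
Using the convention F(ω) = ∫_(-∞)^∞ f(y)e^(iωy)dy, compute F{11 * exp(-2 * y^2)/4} 11 * sqrt(2) * sqrt(pi) * exp(-ω^2/8)/8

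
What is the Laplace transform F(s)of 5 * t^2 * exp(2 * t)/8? 5/(4 * (s - 2)^3)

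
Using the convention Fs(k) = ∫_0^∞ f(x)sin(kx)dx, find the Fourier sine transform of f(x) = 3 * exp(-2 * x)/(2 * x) 3 * atan(k/2)/2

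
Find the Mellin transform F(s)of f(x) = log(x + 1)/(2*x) -pi*csc(pi*s)/(2*s - 2)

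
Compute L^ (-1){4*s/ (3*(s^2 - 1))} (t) 4*cosh (t)/3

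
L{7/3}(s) 7/(3*s)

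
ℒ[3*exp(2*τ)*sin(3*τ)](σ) 9/((σ - 2)^2+9)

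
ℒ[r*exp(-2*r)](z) (z+2)^(-2)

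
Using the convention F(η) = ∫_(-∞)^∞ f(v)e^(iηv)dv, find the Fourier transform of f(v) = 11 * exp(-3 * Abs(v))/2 33/(η^2 + 9)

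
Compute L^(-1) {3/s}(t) 3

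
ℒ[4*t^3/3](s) 8/s^4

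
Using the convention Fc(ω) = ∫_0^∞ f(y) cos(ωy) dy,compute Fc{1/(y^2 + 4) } pi*exp(-2*ω) /4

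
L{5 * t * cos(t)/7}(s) 5 * (s^2 - 1)/(7 * (s^2 + 1)^2)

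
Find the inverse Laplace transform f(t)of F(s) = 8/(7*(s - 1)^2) 8*t*exp(t)/7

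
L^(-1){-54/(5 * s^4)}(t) -9 * t^3/5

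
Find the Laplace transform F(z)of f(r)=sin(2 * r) 2/(z^2 + 4)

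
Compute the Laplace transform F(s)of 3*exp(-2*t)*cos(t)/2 3*(s + 2)/(2*((s + 2)^2 + 1))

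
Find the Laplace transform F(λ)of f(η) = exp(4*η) 1/(λ - 4)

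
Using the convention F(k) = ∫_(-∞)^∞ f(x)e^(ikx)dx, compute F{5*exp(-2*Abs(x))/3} 20/(3*(k^2 + 4))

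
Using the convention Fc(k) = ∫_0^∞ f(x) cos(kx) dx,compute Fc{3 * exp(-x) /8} 3/(8 * (k^2 + 1) ) 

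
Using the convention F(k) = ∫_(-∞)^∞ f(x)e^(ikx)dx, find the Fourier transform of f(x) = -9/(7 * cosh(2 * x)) -9 * pi/(14 * cosh(pi * k/4))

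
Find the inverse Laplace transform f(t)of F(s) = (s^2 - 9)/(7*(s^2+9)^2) t*cos(3*t)/7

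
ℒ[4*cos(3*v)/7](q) 4*q/(7*(q^2 + 9))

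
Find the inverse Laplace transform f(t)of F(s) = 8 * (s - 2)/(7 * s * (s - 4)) 8 * exp(2 * t) * cosh(2 * t)/7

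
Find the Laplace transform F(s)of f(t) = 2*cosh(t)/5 2*s/(5*(s^2 - 1))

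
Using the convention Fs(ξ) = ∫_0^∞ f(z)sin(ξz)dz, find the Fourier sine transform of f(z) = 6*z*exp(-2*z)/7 24*ξ/(7*(ξ^2+4)^2)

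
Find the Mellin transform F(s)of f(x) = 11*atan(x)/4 -11*pi*sec(pi*s/2)/(8*s)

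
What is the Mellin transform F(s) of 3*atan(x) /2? -3*pi*sec(pi*s/2) /(4*s) 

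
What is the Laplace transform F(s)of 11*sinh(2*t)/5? 22/(5*(s^2 - 4))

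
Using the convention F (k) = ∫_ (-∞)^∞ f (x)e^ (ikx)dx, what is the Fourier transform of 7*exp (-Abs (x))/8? 7/ (4*(k^2 + 1))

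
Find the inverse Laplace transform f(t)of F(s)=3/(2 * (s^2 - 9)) sinh(3 * t)/2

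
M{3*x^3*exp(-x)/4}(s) 3*gamma(s+3)/4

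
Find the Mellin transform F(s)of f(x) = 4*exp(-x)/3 4*gamma(s)/3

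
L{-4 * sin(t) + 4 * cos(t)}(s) 4 * s/(s^2 + 1) - 4/(s^2 + 1)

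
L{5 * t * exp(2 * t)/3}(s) 5/(3 * (s - 2)^2)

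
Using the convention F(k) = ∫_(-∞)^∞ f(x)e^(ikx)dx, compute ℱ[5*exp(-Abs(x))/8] 5/(4*(k^2 + 1))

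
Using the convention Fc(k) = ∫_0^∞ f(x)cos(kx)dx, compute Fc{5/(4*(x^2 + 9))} 5*pi*exp(-3*k)/24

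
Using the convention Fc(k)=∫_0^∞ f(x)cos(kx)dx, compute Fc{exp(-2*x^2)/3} sqrt(2)*sqrt(pi)*exp(-k^2/8)/12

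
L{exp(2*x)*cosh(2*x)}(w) (w - 2)/(w*(w - 4))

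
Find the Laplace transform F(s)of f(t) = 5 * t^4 120/s^5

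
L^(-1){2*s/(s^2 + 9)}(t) 2*cos(3*t)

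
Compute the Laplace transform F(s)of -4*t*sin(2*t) -16*s/(s^2 + 4)^2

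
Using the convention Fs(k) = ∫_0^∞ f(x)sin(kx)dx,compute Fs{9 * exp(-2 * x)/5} 9 * k/(5 * (k^2+4))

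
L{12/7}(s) 12/(7*s)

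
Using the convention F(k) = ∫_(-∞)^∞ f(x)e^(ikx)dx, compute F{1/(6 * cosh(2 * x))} pi/(12 * cosh(pi * k/4))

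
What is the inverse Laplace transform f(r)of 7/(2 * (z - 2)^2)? 7 * r * exp(2 * r)/2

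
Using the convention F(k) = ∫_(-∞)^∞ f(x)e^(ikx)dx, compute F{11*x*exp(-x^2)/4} 11*I*sqrt(pi)*k*exp(-k^2/4)/8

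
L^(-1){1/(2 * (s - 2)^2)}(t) t * exp(2 * t)/2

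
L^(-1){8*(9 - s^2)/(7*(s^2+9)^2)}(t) -8*t*cos(3*t)/7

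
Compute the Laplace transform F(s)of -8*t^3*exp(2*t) -48/(s - 2)^4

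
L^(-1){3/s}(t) 3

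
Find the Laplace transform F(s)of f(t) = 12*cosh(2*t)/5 12*s/(5*(s^2 - 4))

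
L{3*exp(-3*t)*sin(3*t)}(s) 9/((s + 3)^2 + 9)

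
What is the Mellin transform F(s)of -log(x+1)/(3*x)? pi*csc(pi*s)/(3*(s - 1))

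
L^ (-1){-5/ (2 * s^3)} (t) -5 * t^2/4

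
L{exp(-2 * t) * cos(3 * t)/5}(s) (s + 2)/(5 * ((s + 2)^2 + 9))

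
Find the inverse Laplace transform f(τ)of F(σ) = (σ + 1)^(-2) τ*exp(-τ)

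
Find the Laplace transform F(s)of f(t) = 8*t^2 16/s^3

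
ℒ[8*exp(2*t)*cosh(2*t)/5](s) 8*(s - 2)/(5*s*(s - 4))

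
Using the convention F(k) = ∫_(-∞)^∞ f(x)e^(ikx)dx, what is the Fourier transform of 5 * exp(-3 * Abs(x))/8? 15/(4 * (k^2 + 9))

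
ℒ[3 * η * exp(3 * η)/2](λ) 3/(2 * (λ - 3)^2)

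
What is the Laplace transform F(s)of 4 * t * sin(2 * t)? 16 * s/(s^2 + 4)^2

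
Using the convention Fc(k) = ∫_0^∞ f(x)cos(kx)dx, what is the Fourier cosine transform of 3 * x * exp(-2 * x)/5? 3 * (4 - k^2)/(5 * (k^2 + 4)^2)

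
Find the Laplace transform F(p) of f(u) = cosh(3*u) p/(p^2-9) 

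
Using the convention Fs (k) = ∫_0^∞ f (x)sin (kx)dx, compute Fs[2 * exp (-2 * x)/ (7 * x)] 2 * atan (k/2)/7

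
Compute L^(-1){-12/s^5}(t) -t^4/2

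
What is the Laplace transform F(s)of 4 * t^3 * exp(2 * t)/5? 24/(5 * (s - 2)^4)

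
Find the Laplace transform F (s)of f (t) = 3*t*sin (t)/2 3*s/ (s^2 + 1)^2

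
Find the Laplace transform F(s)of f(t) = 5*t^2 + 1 10/s^3 + 1/s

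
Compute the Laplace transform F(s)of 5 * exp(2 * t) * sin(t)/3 5/(3 * ((s - 2)^2 + 1))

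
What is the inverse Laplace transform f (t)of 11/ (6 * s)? 11/6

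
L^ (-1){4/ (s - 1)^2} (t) 4*t*exp (t)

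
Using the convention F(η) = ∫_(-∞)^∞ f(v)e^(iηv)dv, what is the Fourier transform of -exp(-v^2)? -sqrt(pi) * exp(-η^2/4)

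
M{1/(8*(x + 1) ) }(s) pi*csc(pi*s) /8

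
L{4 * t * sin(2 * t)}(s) 16 * s/(s^2 + 4)^2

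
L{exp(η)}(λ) 1/(λ - 1)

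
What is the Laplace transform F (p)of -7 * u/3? -7/ (3 * p^2)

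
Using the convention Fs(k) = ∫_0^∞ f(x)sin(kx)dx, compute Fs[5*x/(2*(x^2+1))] 5*pi*exp(-k)/4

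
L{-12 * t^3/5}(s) -72/(5 * s^4)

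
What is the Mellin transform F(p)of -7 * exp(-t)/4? -7 * gamma(p)/4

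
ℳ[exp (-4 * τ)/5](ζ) gamma (ζ)/ (5 * 4^ζ)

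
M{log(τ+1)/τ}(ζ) -pi*csc(pi*ζ)/(ζ - 1)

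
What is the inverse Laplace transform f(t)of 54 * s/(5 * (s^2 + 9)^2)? 9 * t * sin(3 * t)/5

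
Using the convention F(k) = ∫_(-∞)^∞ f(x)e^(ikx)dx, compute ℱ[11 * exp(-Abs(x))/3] 22/(3 * (k^2+1))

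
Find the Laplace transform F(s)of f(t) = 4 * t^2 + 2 2/s + 8/s^3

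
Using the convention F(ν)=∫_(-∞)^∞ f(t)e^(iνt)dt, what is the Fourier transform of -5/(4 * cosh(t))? -5 * pi/(4 * cosh(pi * ν/2))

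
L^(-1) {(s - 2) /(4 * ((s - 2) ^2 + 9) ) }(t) exp(2 * t) * cos(3 * t) /4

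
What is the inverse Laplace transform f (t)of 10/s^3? 5*t^2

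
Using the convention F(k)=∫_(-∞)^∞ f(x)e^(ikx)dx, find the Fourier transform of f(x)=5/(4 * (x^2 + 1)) 5 * pi * exp(-Abs(k))/4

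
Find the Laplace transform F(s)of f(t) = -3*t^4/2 -36/s^5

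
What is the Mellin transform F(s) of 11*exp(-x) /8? 11*gamma(s) /8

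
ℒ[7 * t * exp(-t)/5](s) 7/(5 * (s + 1)^2)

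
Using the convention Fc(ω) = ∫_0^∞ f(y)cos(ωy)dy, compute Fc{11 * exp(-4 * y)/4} 11/(ω^2 + 16)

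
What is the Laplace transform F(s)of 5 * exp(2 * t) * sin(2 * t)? 10/((s - 2)^2+4)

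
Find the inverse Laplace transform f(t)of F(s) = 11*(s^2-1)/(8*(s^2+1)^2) 11*t*cos(t)/8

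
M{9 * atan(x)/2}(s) -9 * pi * sec(pi * s/2)/(4 * s)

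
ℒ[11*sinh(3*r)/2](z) 33/(2*(z^2 - 9))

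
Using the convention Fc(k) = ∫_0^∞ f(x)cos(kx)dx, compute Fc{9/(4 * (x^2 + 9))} 3 * pi * exp(-3 * k)/8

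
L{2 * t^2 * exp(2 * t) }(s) 4/(s - 2) ^3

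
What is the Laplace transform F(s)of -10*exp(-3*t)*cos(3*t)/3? 10*(-s - 3)/(3*((s + 3)^2 + 9))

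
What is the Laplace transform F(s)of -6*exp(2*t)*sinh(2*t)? -12/(s*(s - 4))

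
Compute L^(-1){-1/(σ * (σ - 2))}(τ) -exp(τ) * sinh(τ)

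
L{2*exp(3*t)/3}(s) 2/(3*(s - 3))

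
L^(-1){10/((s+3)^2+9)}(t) 10*exp(-3*t)*sin(3*t)/3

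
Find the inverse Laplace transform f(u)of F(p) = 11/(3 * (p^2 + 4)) 11 * sin(2 * u)/6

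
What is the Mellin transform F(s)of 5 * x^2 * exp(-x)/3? 5 * gamma(s + 2)/3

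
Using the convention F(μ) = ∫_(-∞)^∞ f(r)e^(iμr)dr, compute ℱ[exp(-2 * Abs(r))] 4/(μ^2 + 4)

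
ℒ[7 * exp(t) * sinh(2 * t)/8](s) 7/(4 * ((s - 1)^2 - 4))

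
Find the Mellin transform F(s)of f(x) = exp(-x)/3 gamma(s)/3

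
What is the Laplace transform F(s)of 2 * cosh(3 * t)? 2 * s/(s^2 - 9)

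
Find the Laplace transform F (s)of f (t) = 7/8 7/ (8*s)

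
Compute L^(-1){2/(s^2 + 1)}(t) 2*sin(t)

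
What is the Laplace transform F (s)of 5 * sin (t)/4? 5/ (4 * (s^2 + 1))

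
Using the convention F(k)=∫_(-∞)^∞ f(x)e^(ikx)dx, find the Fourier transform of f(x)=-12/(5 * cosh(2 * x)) -6 * pi/(5 * cosh(pi * k/4))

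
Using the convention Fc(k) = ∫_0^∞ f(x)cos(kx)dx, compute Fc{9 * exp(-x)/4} 9/(4 * (k^2 + 1))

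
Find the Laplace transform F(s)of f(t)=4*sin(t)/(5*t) 4*atan(1/s)/5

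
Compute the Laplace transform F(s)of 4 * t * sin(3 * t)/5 24 * s/(5 * (s^2 + 9)^2)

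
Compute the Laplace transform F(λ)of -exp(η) -1/(λ - 1)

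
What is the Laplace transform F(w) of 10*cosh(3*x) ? 10*w/(w^2-9) 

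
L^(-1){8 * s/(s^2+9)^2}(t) 4 * t * sin(3 * t)/3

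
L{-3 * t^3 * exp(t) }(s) -18/(s - 1) ^4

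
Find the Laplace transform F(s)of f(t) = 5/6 5/(6*s)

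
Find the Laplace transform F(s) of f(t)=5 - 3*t 5/s - 3/s^2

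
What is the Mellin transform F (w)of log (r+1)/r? -pi*csc (pi*w)/ (w - 1)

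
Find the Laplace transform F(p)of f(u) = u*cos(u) (p^2 - 1)/(p^2 + 1)^2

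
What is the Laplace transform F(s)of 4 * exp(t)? 4/(s - 1)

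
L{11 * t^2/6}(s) 11/(3 * s^3)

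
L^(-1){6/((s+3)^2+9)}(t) 2*exp(-3*t)*sin(3*t)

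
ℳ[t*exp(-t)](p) gamma(p + 1)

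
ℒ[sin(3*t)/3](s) 1/(s^2+9)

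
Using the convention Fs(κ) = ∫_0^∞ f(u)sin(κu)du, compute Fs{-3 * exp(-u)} -3 * κ/(κ^2 + 1)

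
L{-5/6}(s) -5/(6 * s)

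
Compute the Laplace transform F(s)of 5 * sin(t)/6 5/(6 * (s^2 + 1))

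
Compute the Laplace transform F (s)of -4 -4/s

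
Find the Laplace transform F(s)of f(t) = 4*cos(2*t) 4*s/(s^2+4)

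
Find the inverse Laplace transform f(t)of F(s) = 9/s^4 3 * t^3/2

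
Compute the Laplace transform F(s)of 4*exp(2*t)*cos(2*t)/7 4*(s - 2)/(7*((s - 2)^2 + 4))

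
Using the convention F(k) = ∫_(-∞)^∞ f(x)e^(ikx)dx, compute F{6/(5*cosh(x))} 6*pi/(5*cosh(pi*k/2))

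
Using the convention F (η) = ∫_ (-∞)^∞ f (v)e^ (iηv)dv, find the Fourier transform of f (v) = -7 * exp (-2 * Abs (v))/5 -28/ (5 * η^2 + 20)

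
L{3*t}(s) 3/s^2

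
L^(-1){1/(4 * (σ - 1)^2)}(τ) τ * exp(τ)/4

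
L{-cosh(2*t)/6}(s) -s/(6*s^2 - 24)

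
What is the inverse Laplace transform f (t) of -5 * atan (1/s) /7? -5 * sin (t) / (7 * t) 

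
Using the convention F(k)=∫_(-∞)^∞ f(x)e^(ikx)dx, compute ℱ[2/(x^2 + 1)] 2 * pi * exp(-Abs(k))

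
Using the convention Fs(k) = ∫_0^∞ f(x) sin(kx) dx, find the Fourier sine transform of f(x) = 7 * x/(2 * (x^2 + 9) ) 7 * pi * exp(-3 * k) /4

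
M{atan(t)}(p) -pi*sec(pi*p/2)/(2*p)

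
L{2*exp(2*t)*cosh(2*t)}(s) 2*(s - 2)/(s*(s - 4))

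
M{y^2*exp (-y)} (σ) gamma (σ + 2)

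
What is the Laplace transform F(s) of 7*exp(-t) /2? 7/(2*(s+1) ) 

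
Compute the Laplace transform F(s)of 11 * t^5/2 660/s^6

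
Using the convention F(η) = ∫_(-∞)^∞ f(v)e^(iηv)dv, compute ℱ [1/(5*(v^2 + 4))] pi*exp(-2*Abs(η))/10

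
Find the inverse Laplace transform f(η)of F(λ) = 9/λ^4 3*η^3/2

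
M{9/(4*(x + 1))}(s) 9*pi*csc(pi*s)/4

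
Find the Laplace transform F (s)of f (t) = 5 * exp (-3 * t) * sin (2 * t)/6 5/ (3 * ( (s + 3)^2 + 4))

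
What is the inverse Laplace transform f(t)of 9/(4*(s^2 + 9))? 3*sin(3*t)/4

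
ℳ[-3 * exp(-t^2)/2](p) -3 * gamma(p/2)/4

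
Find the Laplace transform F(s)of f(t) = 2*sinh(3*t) 6/(s^2 - 9)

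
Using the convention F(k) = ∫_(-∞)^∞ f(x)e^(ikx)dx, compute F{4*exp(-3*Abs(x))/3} 8/(k^2 + 9)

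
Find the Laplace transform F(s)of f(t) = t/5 1/(5 * s^2)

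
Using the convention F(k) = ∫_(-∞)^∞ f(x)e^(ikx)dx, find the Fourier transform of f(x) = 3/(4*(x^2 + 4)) 3*pi*exp(-2*Abs(k))/8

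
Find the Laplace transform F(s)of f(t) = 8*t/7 8/(7*s^2)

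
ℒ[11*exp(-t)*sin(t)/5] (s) 11/(5*((s + 1)^2 + 1))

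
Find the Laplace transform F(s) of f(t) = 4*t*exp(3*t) 4/(s - 3) ^2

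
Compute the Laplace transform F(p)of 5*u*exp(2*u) 5/(p - 2)^2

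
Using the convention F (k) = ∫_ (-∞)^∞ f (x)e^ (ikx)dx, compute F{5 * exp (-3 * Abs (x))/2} 15/ (k^2+9)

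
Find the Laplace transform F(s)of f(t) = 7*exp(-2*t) 7/(s + 2)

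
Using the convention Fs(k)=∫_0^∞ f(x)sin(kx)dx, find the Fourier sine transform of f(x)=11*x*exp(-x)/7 22*k/(7*(k^2 + 1)^2)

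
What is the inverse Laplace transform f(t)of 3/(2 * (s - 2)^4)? t^3 * exp(2 * t)/4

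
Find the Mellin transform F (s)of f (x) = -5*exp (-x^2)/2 -5*gamma (s/2)/4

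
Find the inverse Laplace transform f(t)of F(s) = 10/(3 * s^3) 5 * t^2/3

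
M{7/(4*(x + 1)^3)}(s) 7*pi*(s - 2)*(s - 1)/(8*sin(pi*s))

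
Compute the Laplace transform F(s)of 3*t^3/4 9/(2*s^4)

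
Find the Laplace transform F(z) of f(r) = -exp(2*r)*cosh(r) (2 - z) /((z - 2) ^2 - 1) 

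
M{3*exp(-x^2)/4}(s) 3*gamma(s/2)/8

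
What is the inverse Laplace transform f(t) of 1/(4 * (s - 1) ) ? exp(t) /4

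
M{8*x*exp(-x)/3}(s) 8*gamma(s + 1)/3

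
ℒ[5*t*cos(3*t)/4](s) 5*(s^2-9)/(4*(s^2 + 9)^2)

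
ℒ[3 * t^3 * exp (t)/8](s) 9/ (4 * (s - 1)^4)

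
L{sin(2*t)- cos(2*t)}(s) 2/(s^2 + 4)- s/(s^2 + 4)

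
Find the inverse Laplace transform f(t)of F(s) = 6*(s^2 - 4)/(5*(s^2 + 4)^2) 6*t*cos(2*t)/5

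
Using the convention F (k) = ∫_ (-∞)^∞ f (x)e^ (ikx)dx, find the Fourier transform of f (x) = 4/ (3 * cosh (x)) 4 * pi/ (3 * cosh (pi * k/2))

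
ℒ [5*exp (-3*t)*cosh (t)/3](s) 5*(s + 3)/ (3*( (s + 3)^2 - 1))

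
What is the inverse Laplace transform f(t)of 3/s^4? t^3/2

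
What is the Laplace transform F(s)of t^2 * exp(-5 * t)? 2/(s + 5)^3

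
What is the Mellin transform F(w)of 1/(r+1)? pi * csc(pi * w)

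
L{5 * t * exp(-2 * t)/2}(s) 5/(2 * (s+2)^2)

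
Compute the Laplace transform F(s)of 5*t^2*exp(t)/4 5/(2*(s - 1)^3)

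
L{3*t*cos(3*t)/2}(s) 3*(s^2 - 9)/(2*(s^2+9)^2)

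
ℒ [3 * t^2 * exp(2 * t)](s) 6/(s - 2)^3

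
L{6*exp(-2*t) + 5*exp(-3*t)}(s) 6/(s + 2) + 5/(s + 3)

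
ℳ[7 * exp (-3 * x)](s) 7 * gamma (s)/3^s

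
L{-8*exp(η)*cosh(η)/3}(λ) 8*(1 - λ)/(3*λ*(λ - 2))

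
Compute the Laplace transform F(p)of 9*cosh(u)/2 9*p/(2*(p^2 - 1))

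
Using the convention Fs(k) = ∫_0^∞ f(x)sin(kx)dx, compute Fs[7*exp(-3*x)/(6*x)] 7*atan(k/3)/6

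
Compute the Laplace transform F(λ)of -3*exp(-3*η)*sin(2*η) -6/((λ + 3)^2 + 4)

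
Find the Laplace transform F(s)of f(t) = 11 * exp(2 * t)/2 11/(2 * (s - 2))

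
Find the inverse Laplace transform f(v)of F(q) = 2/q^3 v^2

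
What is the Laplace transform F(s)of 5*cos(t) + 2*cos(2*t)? 5*s/(s^2 + 1) + 2*s/(s^2 + 4)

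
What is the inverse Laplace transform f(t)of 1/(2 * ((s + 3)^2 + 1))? exp(-3 * t) * sin(t)/2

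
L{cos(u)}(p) p/(p^2 + 1)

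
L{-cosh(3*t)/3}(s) -s/(3*s^2 - 27)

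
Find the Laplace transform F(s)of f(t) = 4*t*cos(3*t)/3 4*(s^2 - 9)/(3*(s^2 + 9)^2)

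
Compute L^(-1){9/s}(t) 9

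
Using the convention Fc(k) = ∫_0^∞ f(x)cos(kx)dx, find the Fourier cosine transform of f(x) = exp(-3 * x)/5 3/(5 * (k^2 + 9))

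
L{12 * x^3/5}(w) 72/(5 * w^4)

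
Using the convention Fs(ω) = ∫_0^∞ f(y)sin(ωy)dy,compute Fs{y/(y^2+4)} pi*exp(-2*ω)/2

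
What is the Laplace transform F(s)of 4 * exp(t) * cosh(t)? 4 * (s - 1)/(s * (s - 2))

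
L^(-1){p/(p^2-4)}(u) cosh(2 * u)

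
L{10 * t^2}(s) 20/s^3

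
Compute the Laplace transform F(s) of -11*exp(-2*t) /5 -11/(5*s + 10) 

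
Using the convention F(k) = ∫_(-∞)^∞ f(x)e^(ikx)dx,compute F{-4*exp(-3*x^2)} -4*sqrt(3)*sqrt(pi)*exp(-k^2/12)/3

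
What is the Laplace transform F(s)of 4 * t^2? 8/s^3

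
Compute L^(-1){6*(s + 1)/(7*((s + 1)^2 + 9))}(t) 6*exp(-t)*cos(3*t)/7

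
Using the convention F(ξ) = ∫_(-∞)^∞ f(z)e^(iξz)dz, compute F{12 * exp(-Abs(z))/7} 24/(7 * (ξ^2 + 1))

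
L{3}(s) 3/s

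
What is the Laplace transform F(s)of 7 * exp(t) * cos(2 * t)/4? 7 * (s - 1)/(4 * ((s - 1)^2+4))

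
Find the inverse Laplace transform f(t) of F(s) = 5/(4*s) 5/4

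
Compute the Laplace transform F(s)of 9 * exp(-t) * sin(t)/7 9/(7 * ((s + 1)^2 + 1))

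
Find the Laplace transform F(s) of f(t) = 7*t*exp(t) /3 7/(3*(s - 1) ^2) 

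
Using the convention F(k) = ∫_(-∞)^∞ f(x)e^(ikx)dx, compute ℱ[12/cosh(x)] 12*pi/cosh(pi*k/2)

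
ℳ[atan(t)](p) -pi * sec(pi * p/2)/(2 * p)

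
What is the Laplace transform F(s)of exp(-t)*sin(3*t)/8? 3/(8*((s + 1)^2 + 9))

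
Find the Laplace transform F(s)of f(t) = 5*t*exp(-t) 5/(s + 1)^2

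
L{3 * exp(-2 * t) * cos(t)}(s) 3 * (s+2)/((s+2)^2+1)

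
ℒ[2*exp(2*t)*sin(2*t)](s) 4/((s - 2)^2 + 4)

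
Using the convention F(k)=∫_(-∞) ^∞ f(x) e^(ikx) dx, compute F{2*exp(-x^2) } 2*sqrt(pi)*exp(-k^2/4) 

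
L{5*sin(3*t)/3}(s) 5/(s^2 + 9)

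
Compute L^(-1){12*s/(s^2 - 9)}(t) 12*cosh(3*t)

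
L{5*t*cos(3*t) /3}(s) 5*(s^2 - 9) /(3*(s^2 + 9) ^2) 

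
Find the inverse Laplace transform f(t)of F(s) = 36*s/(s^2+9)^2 6*t*sin(3*t)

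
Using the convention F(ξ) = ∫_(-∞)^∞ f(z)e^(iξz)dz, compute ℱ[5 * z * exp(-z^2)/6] 5 * I * sqrt(pi) * ξ * exp(-ξ^2/4)/12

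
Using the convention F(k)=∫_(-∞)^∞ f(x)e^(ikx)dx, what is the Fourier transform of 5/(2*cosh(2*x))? 5*pi/(4*cosh(pi*k/4))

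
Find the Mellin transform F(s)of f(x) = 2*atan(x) -pi*sec(pi*s/2)/s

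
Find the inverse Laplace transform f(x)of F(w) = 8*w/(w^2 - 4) 8*cosh(2*x)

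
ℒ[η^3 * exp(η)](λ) 6/(λ - 1)^4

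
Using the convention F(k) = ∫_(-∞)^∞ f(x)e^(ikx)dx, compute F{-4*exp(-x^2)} -4*sqrt(pi)*exp(-k^2/4)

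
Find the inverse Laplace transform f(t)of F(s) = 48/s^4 8*t^3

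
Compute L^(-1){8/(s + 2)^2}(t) 8*t*exp(-2*t)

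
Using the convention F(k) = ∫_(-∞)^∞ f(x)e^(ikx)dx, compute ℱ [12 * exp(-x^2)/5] 12 * sqrt(pi) * exp(-k^2/4)/5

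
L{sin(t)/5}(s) 1/(5 * (s^2 + 1))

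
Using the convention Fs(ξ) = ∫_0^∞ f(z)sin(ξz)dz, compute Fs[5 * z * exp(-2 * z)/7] 20 * ξ/(7 * (ξ^2 + 4)^2)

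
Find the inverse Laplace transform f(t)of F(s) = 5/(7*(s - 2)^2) 5*t*exp(2*t)/7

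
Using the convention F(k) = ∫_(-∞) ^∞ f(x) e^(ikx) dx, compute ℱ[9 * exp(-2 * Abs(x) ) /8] 9/(2 * (k^2 + 4) ) 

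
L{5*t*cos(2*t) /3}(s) 5*(s^2-4) /(3*(s^2 + 4) ^2) 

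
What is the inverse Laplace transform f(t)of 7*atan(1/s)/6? 7*sin(t)/(6*t)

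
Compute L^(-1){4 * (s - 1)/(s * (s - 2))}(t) 4 * exp(t) * cosh(t)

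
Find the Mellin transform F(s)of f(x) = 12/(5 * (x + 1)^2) -12 * pi * (s - 1)/(5 * sin(pi * s))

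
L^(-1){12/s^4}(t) 2*t^3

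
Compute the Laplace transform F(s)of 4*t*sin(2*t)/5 16*s/(5*(s^2 + 4)^2)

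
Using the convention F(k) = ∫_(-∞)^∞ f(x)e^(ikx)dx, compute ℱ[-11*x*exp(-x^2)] -11*I*sqrt(pi)*k*exp(-k^2/4)/2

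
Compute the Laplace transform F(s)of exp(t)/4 1/(4 * (s - 1))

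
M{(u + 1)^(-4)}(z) gamma(z) * gamma(4 - z)/6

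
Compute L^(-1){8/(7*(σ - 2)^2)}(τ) 8*τ*exp(2*τ)/7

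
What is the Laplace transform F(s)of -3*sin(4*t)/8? -3/(2*s^2 + 32)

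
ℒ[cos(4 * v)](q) q/(q^2 + 16) 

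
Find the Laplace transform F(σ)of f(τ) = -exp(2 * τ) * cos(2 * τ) (2 - σ)/((σ - 2)^2 + 4)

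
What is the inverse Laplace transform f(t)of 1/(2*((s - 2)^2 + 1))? exp(2*t)*sin(t)/2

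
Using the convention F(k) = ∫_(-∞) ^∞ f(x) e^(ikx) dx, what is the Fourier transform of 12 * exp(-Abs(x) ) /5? 24/(5 * (k^2 + 1) ) 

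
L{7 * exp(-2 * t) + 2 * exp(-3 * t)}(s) 7/(s + 2) + 2/(s + 3)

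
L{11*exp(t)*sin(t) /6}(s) 11/(6*((s - 1) ^2 + 1) ) 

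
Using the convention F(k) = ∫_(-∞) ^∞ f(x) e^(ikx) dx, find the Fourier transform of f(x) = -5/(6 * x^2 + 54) -5 * pi * exp(-3 * Abs(k) ) /18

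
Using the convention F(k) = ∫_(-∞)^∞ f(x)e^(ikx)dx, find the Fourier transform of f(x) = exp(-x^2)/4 sqrt(pi)*exp(-k^2/4)/4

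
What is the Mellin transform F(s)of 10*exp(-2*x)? 10*gamma(s)/2^s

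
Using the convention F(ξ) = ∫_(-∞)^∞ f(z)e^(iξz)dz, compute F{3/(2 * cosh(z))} 3 * pi/(2 * cosh(pi * ξ/2))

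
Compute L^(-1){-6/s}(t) -6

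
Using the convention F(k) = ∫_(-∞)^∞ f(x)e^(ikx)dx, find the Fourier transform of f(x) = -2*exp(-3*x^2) -2*sqrt(3)*sqrt(pi)*exp(-k^2/12)/3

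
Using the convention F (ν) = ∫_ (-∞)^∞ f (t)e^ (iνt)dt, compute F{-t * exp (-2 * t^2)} -sqrt (2) * I * sqrt (pi) * ν * exp (-ν^2/8)/8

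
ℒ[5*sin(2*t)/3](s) 10/(3*(s^2 + 4))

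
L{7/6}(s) 7/(6*s)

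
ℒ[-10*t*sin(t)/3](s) -20*s/(3*(s^2 + 1)^2)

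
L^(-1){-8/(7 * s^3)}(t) -4 * t^2/7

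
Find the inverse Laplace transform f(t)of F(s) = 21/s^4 7*t^3/2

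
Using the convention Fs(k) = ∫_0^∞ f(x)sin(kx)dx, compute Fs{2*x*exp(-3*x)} 12*k/(k^2 + 9)^2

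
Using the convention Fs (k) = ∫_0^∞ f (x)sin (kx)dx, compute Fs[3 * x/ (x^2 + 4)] 3 * pi * exp (-2 * k)/2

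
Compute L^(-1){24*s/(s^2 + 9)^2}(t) 4*t*sin(3*t)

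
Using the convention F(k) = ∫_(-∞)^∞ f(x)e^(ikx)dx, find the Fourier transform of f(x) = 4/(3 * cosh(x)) 4 * pi/(3 * cosh(pi * k/2))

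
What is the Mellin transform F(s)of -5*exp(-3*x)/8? -5*gamma(s)/(8*3^s)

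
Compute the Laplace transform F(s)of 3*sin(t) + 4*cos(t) 3/(s^2 + 1) + 4*s/(s^2 + 1)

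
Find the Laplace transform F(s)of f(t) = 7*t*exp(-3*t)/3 7/(3*(s + 3)^2)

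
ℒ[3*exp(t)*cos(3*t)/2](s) 3*(s - 1)/(2*((s - 1)^2 + 9))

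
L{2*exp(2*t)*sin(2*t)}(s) 4/((s - 2)^2 + 4)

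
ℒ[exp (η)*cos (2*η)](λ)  (λ - 1) / ( (λ - 1) ^2 + 4) 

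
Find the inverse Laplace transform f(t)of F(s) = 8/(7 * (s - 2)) 8 * exp(2 * t)/7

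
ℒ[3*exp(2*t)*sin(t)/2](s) 3/(2*((s - 2)^2 + 1))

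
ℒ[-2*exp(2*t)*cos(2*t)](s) 2*(2 - s)/((s - 2)^2 + 4)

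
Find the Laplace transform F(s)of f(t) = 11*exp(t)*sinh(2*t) 22/((s - 1)^2 - 4)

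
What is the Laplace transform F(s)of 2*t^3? 12/s^4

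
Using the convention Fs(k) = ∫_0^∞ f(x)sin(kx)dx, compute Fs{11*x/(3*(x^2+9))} 11*pi*exp(-3*k)/6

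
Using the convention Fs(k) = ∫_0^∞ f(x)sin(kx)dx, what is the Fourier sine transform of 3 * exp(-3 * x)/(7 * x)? 3 * atan(k/3)/7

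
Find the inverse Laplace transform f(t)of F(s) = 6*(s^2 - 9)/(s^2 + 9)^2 6*t*cos(3*t)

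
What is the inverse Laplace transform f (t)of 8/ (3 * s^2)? 8 * t/3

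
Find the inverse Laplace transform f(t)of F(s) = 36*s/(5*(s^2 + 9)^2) 6*t*sin(3*t)/5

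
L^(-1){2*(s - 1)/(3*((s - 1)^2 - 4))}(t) 2*exp(t)*cosh(2*t)/3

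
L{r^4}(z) 24/z^5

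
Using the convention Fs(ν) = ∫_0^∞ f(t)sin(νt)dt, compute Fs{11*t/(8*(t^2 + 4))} 11*pi*exp(-2*ν)/16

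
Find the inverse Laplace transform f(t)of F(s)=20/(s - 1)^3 10 * t^2 * exp(t)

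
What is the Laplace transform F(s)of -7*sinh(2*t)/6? -7/(3*s^2 - 12)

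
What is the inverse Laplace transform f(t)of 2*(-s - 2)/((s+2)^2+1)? -2*exp(-2*t)*cos(t)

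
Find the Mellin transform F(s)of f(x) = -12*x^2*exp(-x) -12*gamma(s + 2)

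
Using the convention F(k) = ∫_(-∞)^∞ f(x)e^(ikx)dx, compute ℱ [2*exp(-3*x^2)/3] 2*sqrt(3)*sqrt(pi)*exp(-k^2/12)/9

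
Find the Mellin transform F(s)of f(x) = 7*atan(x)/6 -7*pi*sec(pi*s/2)/(12*s)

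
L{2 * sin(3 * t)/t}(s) 2 * atan(3/s)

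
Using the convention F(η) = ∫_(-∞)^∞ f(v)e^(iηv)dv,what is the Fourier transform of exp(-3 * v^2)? sqrt(3) * sqrt(pi) * exp(-η^2/12)/3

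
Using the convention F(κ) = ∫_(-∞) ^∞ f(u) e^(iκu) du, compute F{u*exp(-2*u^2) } sqrt(2)*I*sqrt(pi)*κ*exp(-κ^2/8) /8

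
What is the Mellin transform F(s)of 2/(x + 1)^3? gamma(s) * gamma(3 - s)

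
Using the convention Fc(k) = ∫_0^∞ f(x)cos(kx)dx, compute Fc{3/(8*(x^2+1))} 3*pi*exp(-k)/16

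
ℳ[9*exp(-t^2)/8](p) 9*gamma(p/2)/16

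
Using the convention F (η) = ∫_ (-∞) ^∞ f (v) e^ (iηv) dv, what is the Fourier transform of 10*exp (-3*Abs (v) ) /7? 60/ (7*(η^2 + 9) ) 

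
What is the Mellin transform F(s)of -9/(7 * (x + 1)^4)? 3 * pi * (s - 3) * (s - 2) * (s - 1)/(14 * sin(pi * s))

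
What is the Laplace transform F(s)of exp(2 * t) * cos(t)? (s - 2)/((s - 2)^2 + 1)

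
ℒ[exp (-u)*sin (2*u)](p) 2/ ( (p + 1)^2 + 4)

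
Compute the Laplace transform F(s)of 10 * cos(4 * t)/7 10 * s/(7 * (s^2 + 16))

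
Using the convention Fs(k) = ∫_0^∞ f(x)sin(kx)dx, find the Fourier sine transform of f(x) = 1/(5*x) pi/10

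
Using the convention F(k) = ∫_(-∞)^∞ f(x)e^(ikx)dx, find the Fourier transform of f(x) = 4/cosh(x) 4 * pi/cosh(pi * k/2)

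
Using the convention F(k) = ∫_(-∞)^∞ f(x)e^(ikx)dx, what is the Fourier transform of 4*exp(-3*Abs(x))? 24/(k^2 + 9)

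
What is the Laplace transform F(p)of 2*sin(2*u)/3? 4/(3*(p^2 + 4))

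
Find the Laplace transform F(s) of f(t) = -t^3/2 -3/s^4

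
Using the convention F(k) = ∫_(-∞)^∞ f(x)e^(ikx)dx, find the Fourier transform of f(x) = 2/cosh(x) 2 * pi/cosh(pi * k/2)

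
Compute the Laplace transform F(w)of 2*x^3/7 12/(7*w^4)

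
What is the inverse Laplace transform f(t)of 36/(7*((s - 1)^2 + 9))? 12*exp(t)*sin(3*t)/7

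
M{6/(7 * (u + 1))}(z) 6 * pi * csc(pi * z)/7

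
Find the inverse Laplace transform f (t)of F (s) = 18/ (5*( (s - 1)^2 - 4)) 9*exp (t)*sinh (2*t)/5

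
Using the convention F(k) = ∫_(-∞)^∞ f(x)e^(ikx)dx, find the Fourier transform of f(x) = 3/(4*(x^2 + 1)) 3*pi*exp(-Abs(k))/4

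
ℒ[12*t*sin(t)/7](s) 24*s/(7*(s^2 + 1)^2)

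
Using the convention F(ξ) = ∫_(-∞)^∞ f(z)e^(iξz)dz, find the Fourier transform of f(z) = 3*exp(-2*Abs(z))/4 3/(ξ^2 + 4)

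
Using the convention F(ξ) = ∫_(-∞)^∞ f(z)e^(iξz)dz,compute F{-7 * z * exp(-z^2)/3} -7 * I * sqrt(pi) * ξ * exp(-ξ^2/4)/6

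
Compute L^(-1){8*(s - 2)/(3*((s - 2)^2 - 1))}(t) 8*exp(2*t)*cosh(t)/3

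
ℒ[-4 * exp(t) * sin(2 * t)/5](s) -8/(5 * (s - 1)^2 + 20)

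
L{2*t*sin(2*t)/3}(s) 8*s/(3*(s^2 + 4)^2)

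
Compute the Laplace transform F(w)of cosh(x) w/(w^2 - 1)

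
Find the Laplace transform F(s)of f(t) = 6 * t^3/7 36/(7 * s^4)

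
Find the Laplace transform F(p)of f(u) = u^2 2/p^3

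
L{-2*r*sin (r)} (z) -4*z/ (z^2 + 1)^2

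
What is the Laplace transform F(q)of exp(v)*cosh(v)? (q - 1)/(q*(q - 2))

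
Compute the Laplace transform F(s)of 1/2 1/(2*s)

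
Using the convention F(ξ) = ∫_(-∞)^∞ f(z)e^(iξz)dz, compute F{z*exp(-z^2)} I*sqrt(pi)*ξ*exp(-ξ^2/4)/2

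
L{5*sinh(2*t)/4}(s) 5/(2*(s^2 - 4))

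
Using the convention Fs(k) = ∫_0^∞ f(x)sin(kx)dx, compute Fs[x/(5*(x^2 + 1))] pi*exp(-k)/10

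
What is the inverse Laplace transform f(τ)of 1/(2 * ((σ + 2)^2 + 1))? exp(-2 * τ) * sin(τ)/2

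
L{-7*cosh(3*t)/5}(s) -7*s/(5*s^2 - 45)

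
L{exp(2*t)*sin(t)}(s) 1/((s - 2)^2 + 1)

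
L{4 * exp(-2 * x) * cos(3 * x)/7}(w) 4 * (w + 2)/(7 * ((w + 2)^2 + 9))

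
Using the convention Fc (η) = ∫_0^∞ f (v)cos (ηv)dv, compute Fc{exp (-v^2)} sqrt (pi) * exp (-η^2/4)/2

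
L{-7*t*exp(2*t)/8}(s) -7/(8*(s - 2)^2)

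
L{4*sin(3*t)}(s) 12/(s^2 + 9)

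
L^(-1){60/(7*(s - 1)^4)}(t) 10*t^3*exp(t)/7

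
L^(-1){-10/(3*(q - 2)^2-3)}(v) -10*exp(2*v)*sinh(v)/3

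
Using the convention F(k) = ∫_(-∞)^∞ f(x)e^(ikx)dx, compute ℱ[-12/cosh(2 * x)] -6 * pi/cosh(pi * k/4)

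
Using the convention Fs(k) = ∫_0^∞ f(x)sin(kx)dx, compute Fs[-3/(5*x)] -3*pi/10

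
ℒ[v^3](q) 6/q^4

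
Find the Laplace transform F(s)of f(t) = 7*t 7/s^2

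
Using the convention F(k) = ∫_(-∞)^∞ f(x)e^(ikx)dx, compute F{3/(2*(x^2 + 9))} pi*exp(-3*Abs(k))/2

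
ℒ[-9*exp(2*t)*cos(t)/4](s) 9*(2 - s)/(4*((s - 2)^2 + 1))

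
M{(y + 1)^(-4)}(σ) gamma(σ)*gamma(4 - σ)/6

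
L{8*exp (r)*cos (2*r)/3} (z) 8*(z - 1)/ (3*( (z - 1)^2 + 4))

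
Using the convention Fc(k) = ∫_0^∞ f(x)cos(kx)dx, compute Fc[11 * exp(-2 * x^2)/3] 11 * sqrt(2) * sqrt(pi) * exp(-k^2/8)/12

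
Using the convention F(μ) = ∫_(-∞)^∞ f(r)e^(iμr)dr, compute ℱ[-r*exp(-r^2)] -I*sqrt(pi)*μ*exp(-μ^2/4)/2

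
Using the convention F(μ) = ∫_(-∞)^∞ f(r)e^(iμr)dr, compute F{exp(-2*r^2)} sqrt(2)*sqrt(pi)*exp(-μ^2/8)/2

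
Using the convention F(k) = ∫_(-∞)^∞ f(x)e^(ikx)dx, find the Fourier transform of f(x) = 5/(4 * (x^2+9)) 5 * pi * exp(-3 * Abs(k))/12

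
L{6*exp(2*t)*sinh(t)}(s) 6/((s - 2)^2 - 1)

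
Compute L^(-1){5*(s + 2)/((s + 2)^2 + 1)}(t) 5*exp(-2*t)*cos(t)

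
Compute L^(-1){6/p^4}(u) u^3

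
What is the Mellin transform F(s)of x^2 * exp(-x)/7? gamma(s + 2)/7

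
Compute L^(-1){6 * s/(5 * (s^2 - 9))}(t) 6 * cosh(3 * t)/5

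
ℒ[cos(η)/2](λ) λ/(2*(λ^2 + 1))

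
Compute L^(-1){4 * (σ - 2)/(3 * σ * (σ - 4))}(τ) 4 * exp(2 * τ) * cosh(2 * τ)/3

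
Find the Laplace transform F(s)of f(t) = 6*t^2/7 12/(7*s^3)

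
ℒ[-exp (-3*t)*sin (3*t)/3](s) -1/ ( (s + 3)^2 + 9)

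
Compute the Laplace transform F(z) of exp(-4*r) 1/(z + 4) 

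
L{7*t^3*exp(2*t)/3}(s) 14/(s - 2)^4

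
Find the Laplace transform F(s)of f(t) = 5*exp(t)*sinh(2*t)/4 5/(2*((s - 1)^2 - 4))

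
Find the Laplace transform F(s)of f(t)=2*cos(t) 2*s/(s^2 + 1)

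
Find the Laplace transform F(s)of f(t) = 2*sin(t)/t 2*atan(1/s)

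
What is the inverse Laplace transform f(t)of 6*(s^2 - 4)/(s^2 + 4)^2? 6*t*cos(2*t)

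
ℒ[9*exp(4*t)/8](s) 9/(8*(s - 4))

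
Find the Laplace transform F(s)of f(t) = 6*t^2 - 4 12/s^3 - 4/s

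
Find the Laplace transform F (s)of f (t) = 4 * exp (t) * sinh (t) 4/ (s * (s - 2))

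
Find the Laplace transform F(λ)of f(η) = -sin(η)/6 -1/(6*λ^2 + 6)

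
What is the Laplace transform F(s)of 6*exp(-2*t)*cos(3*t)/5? 6*(s + 2)/(5*((s + 2)^2 + 9))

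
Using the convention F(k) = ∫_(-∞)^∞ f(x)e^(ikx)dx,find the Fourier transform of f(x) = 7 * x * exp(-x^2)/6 7 * I * sqrt(pi) * k * exp(-k^2/4)/12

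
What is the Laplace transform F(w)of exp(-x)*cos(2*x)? (w + 1)/((w + 1)^2 + 4)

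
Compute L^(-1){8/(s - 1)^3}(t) 4 * t^2 * exp(t)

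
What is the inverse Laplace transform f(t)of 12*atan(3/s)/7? 12*sin(3*t)/(7*t)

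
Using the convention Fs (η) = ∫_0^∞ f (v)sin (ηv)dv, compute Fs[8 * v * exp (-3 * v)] 48 * η/ (η^2 + 9)^2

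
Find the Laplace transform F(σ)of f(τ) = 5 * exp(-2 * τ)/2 5/(2 * (σ + 2))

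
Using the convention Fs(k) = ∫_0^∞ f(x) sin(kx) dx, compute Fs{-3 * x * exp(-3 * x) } -18 * k/(k^2 + 9) ^2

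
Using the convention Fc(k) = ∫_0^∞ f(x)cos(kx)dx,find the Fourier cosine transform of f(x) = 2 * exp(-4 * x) 8/(k^2 + 16)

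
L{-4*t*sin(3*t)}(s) -24*s/(s^2 + 9)^2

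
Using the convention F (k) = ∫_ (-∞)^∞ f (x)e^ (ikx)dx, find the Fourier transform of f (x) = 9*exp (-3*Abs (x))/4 27/ (2*(k^2+9))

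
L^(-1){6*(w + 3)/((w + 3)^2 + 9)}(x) 6*exp(-3*x)*cos(3*x)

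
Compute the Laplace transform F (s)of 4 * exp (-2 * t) 4/ (s + 2)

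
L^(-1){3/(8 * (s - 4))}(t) 3 * exp(4 * t)/8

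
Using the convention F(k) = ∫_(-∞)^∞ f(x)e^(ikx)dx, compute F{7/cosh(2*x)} 7*pi/(2*cosh(pi*k/4))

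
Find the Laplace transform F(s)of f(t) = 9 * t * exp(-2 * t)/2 9/(2 * (s + 2)^2)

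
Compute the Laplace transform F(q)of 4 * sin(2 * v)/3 8/(3 * (q^2 + 4))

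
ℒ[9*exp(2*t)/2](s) 9/(2*(s - 2))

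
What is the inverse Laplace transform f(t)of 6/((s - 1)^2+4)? 3 * exp(t) * sin(2 * t)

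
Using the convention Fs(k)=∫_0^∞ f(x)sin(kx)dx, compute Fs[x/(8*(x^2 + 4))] pi*exp(-2*k)/16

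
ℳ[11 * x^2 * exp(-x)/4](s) 11 * gamma(s+2)/4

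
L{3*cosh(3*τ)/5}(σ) 3*σ/(5*(σ^2 - 9))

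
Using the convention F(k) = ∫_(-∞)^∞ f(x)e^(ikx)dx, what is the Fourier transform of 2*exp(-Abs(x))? 4/(k^2 + 1)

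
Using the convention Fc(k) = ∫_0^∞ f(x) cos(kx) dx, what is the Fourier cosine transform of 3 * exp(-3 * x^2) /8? sqrt(3) * sqrt(pi) * exp(-k^2/12) /16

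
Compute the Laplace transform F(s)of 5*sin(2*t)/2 5/(s^2 + 4)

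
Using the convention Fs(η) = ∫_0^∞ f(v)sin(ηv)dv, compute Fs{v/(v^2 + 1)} pi * exp(-η)/2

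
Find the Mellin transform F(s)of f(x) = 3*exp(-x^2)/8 3*gamma(s/2)/16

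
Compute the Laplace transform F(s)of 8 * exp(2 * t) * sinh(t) 8/((s - 2)^2 - 1)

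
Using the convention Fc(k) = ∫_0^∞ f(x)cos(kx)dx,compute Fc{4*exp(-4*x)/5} 16/(5*(k^2 + 16))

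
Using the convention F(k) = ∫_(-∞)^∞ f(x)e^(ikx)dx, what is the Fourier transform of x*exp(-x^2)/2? I*sqrt(pi)*k*exp(-k^2/4)/4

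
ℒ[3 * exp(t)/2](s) 3/(2 * (s - 1))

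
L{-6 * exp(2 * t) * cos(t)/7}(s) 6 * (2 - s)/(7 * ((s - 2)^2 + 1))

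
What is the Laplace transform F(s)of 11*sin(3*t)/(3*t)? 11*atan(3/s)/3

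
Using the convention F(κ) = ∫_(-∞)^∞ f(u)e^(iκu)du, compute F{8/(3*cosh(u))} 8*pi/(3*cosh(pi*κ/2))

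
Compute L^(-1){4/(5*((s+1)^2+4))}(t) 2*exp(-t)*sin(2*t)/5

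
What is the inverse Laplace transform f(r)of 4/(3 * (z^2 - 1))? 4 * sinh(r)/3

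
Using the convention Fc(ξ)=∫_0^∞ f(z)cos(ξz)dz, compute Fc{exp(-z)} 1/(ξ^2 + 1)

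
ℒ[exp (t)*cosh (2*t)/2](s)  (s - 1)/ (2*( (s - 1)^2 - 4))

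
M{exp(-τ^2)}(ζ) gamma(ζ/2)/2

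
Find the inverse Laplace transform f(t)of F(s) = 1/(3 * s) 1/3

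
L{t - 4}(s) s^(-2)-4/s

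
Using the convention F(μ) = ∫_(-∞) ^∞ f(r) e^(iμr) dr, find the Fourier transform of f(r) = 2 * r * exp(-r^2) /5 I * sqrt(pi) * μ * exp(-μ^2/4) /5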